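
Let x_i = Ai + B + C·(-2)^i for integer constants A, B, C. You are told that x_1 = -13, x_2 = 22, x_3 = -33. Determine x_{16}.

At i = 1, 2, 3: A + B - 2C = -13; 2A + B + 4C = 22; 3A + B - 8C = -33.
Subtracting the first from the second: A + 6C = 35.
Subtracting the second from the third: A - 12C = -55.
Solving: C = 5, A = 5, then B = -8.
Therefore x_{16} = 80 + (-8) + 5·65536 = 327752.

327752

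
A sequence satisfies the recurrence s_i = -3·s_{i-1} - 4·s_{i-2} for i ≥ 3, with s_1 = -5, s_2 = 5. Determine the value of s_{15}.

Step forward from the initial values:
s_3 = 5; s_4 = -35; s_5 = 85; …; s_{12} = -4835; s_{13} = 20245; s_{14} = -41395; s_{15} = 43205.

43205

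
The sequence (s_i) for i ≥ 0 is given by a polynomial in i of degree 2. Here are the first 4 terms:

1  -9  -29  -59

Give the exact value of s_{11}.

-659

1st diffs: -10, -20, -30.
2nd diffs: -10, -10 (constant).
Newton forward-difference form: s_i = 1 + (-10)·C(i,1) + (-10)·C(i,2).
At i = 11: i = 11, so s_{11} = 1 - 110 - 550 = -659.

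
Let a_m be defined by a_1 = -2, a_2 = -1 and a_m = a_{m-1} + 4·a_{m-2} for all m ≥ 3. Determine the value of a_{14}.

Iterate the recurrence:
a_3 = -9;  a_4 = -13;  a_5 = -49;  …;  a_{11} = -12249;  a_{12} = -31021;  a_{13} = -80017;  a_{14} = -204101.

-204101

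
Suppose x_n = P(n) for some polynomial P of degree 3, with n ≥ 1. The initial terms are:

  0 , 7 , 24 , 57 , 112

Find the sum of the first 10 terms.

1st diffs: 7, 17, 33, 55.
2nd diffs: 10, 16, 22.
3rd diffs: 6, 6 (constant).
So x_n = n^3 - n^2 + 3n - 3.
Continuing: …, 195, 312, 469, 672, …, x_{10} = 927.
Summing n = 1..10 (10 terms) gives 2775.

2775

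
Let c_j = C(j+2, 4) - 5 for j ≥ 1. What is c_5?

C(7, 4) = 35, so c_5 = 30.

30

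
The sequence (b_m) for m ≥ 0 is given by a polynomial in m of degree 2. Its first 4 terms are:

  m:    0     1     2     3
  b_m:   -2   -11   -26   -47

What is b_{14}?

-674

1st diffs: -9, -15, -21.
2nd diffs: -6, -6 (constant).
Newton forward-difference form: b_m = -2 + (-9)·C(m,1) + (-6)·C(m,2).
At m = 14: m = 14, so b_{14} = -2 - 126 - 546 = -674.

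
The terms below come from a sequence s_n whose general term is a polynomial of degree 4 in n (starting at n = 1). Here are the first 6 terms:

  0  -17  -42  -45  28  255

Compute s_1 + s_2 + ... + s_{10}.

10623

1st diffs: -17, -25, -3, 73, 227.
2nd diffs: -8, 22, 76, 154.
3rd diffs: 30, 54, 78.
4th diffs: 24, 24 (constant).
Newton forward-difference form: s_n = (-17)·C(n-1,1) + (-8)·C(n-1,2) + 30·C(n-1,3) + 24·C(n-1,4).
Continuing: 738, 1603, 3000, 5103.
Summing n = 1..10 (10 terms) gives 10623.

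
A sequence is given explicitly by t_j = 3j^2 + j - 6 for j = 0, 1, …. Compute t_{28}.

2374

t_{28} = 3·28^2 + 1·28 - 6 = 2374.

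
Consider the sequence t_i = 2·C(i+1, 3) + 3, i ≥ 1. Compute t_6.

73

C(7, 3) = 35, so t_6 = 73.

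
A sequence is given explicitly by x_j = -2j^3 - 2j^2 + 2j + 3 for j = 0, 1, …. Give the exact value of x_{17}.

-10367

x_{17} = -2·17^3 - 2·17^2 + 2·17 + 3 = -10367.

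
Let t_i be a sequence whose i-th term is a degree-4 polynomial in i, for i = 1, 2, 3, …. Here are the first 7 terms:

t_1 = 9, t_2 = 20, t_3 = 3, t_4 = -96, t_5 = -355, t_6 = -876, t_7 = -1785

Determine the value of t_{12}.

-18240

1st diffs: 11, -17, -99, -259, -521, -909.
2nd diffs: -28, -82, -160, -262, -388.
3rd diffs: -54, -78, -102, -126.
4th diffs: -24, -24, -24 (constant).
Newton forward-difference form: t_i = 9 + 11·C(i-1,1) + (-28)·C(i-1,2) + (-54)·C(i-1,3) + (-24)·C(i-1,4).
At i = 12: i-1 = 11, so t_{12} = 9 + 121 - 1540 - 8910 - 7920 = -18240.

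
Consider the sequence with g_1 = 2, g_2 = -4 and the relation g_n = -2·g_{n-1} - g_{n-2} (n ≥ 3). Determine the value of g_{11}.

Applying the relation repeatedly:
g_3 = 6, g_4 = -8, g_5 = 10, g_6 = -12, g_7 = 14, g_8 = -16, g_9 = 18, g_{10} = -20, g_{11} = 22.
(Characteristic roots are -1 and -1.)

22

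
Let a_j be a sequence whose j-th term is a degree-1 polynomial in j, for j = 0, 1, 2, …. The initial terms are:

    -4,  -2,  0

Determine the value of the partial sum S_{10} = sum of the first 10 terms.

50

1st diffs: 2, 2 (constant).
So a_j = 2j - 4.
Continuing: …, 2, 4, 6, 8, …, a_9 = 14.
Summing j = 0..9 (10 terms) gives 50.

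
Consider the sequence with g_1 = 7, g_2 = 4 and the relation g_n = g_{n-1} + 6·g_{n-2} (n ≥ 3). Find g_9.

Compute successive terms:
g_3 = 46; g_4 = 70; g_5 = 346; g_6 = 766; g_7 = 2842; g_8 = 7438; g_9 = 24490.
(Characteristic roots are 3 and -2.)

24490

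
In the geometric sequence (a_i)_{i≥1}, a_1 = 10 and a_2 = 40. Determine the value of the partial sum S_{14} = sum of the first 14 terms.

894784850

Common ratio r = 4.
a_i = 10·4^(i-1).
S = 10·(4^14 - 1)/(4 - 1) = 10·(268435456 - 1)/(3) = 894784850.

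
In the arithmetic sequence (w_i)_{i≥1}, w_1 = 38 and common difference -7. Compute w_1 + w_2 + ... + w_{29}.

-1740

w_i = 38 + (i - 1)·(-7).
w_{29} = -158; S = 29·(38 + (-158))/2 = -1740.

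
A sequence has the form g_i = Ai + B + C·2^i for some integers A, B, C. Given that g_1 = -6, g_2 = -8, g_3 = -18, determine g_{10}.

-4040

Write the equations: A + B + 2C = -6; 2A + B + 4C = -8; 3A + B + 8C = -18.
Subtracting the first from the second: A + 2C = -2.
Subtracting the second from the third: A + 4C = -10.
Solving: C = -4, A = 6, then B = -4.
Therefore g_{10} = 60 + (-4) + (-4)·1024 = -4040.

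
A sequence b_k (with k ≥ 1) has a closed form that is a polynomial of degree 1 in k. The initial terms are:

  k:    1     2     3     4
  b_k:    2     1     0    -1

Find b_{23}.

1st diffs: -1, -1, -1 (constant).
So b_k = -k + 3.
Evaluating at k = 23 gives b_{23} = -20.

-20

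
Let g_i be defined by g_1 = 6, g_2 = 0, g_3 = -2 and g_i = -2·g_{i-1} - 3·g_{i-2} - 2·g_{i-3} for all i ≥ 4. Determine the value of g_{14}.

80

Step forward from the initial values:
g_4 = -8, g_5 = 22, g_6 = -16, …, g_{11} = 94, g_{12} = 88, g_{13} = -266, g_{14} = 80.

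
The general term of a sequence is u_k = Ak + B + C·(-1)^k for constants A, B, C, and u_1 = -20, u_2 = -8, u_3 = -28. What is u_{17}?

-84

Plug in k = 1, 2, 3: A + B - C = -20; 2A + B + C = -8; 3A + B - C = -28.
Subtracting the first from the second: A + 2C = 12.
Subtracting the second from the third: A - 2C = -20.
Solving: C = 8, A = -4, then B = -8.
So u_k = -4·k + (-8) + 8·(-1)^k; at k=17 this is -84.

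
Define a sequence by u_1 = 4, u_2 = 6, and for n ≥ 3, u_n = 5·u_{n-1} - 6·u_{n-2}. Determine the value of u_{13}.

Step forward from the initial values:
u_3 = 6  u_4 = -6  u_5 = -66  …  u_{10} = -36294  u_{11} = -111954  u_{12} = -342006  u_{13} = -1038306.
(Characteristic roots are 3 and 2.)

-1038306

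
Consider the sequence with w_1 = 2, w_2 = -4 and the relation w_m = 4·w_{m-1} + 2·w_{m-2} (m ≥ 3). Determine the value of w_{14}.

-169602304

w_3 = -12;  w_4 = -56;  w_5 = -248;  …;  w_{11} = -1925312;  w_{12} = -8566656;  w_{13} = -38117248;  w_{14} = -169602304.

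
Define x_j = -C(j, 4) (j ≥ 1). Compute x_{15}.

C(15, 4) = 1365, so x_{15} = -1365.

-1365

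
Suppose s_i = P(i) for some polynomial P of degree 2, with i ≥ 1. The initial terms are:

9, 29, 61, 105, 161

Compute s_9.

505

1st diffs: 20, 32, 44, 56.
2nd diffs: 12, 12, 12 (constant).
So s_i = 6i^2 + 2i + 1.
Evaluating at i = 9 gives s_9 = 505.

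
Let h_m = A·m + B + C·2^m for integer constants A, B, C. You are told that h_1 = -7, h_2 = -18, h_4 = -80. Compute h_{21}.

Plug in m = 1, 2, 4: A + B + 2C = -7; 2A + B + 4C = -18; 4A + B + 16C = -80.
Subtracting the first from the second: A + 2C = -11.
Subtracting the second from the third: 2A + 12C = -62.
Solving: C = -5, A = -1, then B = 4.
Therefore h_{21} = -21 + 4 + (-5)·2097152 = -10485777.

-10485777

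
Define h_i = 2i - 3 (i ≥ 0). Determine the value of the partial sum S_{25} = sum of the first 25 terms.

Over i = 0..24: Σi = 300.
Total = (2)·300 + (-3)·25 = 525.

525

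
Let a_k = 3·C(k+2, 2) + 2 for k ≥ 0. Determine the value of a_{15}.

C(17, 2) = 136, so a_{15} = 410.

410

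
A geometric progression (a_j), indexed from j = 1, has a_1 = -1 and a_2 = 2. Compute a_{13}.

-4096

Common ratio r = -2.
a_j = (-1)·(-2)^(j-1).
a_{13} = (-1)·(-2)^12 = -4096.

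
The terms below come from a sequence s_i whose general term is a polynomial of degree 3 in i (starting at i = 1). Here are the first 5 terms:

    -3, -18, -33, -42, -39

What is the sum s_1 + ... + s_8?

1st diffs: -15, -15, -9, 3.
2nd diffs: 0, 6, 12.
3rd diffs: 6, 6 (constant).
Newton forward-difference form: s_i = -3 + (-15)·C(i-1,1) + 6·C(i-1,3).
Continuing: -18, 27, 102.
Summing i = 1..8 (8 terms) gives -24.

-24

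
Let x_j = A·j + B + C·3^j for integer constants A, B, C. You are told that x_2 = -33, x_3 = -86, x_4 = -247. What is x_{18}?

-1162261457

Plug in j = 2, 3, 4: 2A + B + 9C = -33; 3A + B + 27C = -86; 4A + B + 81C = -247.
Subtracting the first from the second: A + 18C = -53.
Subtracting the second from the third: A + 54C = -161.
Solving: C = -3, A = 1, then B = -8.
So x_j = 1·j + (-8) + (-3)·3^j; at j=18 this is -1162261457.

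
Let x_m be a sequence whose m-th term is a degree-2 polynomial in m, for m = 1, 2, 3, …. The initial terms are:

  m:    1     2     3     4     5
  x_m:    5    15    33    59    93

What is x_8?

243

1st diffs: 10, 18, 26, 34.
2nd diffs: 8, 8, 8 (constant).
Newton forward-difference form: x_m = 5 + 10·C(m-1,1) + 8·C(m-1,2).
At m = 8: m-1 = 7, so x_8 = 5 + 70 + 168 = 243.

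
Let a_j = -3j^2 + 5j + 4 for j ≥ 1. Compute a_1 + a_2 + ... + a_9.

Over j = 1..9: Σj = 45, Σj² = 285.
Total = (-3)·285 + (5)·45 + (4)·9 = -594.

-594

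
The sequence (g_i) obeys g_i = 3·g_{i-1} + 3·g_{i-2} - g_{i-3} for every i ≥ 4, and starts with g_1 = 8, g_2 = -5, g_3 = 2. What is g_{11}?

Iterate the recurrence:
g_4 = -17, g_5 = -40, g_6 = -173, g_7 = -622, g_8 = -2345, g_9 = -8728, g_{10} = -32597, g_{11} = -121630.

-121630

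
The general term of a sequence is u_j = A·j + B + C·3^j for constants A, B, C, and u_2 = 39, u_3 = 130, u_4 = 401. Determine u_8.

The three given values yield: 2A + B + 9C = 39; 3A + B + 27C = 130; 4A + B + 81C = 401.
Subtracting the first from the second: A + 18C = 91.
Subtracting the second from the third: A + 54C = 271.
Solving: C = 5, A = 1, then B = -8.
So u_j = 1·j + (-8) + 5·3^j; at j=8 this is 32805.

32805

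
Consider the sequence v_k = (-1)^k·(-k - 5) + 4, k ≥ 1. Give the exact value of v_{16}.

-17

(-1)^16 = 1; -k - 5 at k=16 is -21; so v_{16} = -17.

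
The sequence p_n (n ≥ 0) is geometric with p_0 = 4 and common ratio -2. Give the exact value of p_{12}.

16384

p_n = 4·(-2)^(n-0).
p_{12} = 4·(-2)^12 = 16384.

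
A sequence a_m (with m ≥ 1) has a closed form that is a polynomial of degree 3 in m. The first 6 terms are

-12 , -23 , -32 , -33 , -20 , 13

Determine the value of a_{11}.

688

1st diffs: -11, -9, -1, 13, 33.
2nd diffs: 2, 8, 14, 20.
3rd diffs: 6, 6, 6 (constant).
Newton forward-difference form: a_m = -12 + (-11)·C(m-1,1) + 2·C(m-1,2) + 6·C(m-1,3).
At m = 11: m-1 = 10, so a_{11} = -12 - 110 + 90 + 720 = 688.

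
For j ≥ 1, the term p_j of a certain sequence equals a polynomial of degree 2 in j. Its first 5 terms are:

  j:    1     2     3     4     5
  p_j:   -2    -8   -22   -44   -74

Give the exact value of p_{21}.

-1642

1st diffs: -6, -14, -22, -30.
2nd diffs: -8, -8, -8 (constant).
So p_j = -4j^2 + 6j - 4.
Evaluating at j = 21 gives p_{21} = -1642.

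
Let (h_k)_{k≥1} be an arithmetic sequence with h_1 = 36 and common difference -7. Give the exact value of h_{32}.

h_k = 36 + (k - 1)·(-7).
h_{32} = 36 + 31·(-7) = -181.

-181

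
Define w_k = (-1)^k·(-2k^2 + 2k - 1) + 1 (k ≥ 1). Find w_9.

146

(-1)^9 = -1; -2k^2 + 2k - 1 at k=9 is -145; so w_9 = 146.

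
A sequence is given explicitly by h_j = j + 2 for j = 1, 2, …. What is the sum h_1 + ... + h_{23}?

322

Over j = 1..23: Σj = 276.
Total = (1)·276 + (2)·23 = 322.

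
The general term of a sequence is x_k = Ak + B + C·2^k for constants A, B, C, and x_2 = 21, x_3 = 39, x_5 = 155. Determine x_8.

At k = 2, 3, 5: 2A + B + 4C = 21; 3A + B + 8C = 39; 5A + B + 32C = 155.
Subtracting the first from the second: A + 4C = 18.
Subtracting the second from the third: 2A + 24C = 116.
Solving: C = 5, A = -2, then B = 5.
So x_k = -2·k + 5 + 5·2^k; at k=8 this is 1269.

1269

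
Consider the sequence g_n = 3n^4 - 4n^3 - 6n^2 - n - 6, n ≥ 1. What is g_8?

g_8 = 3·8^4 - 4·8^3 - 6·8^2 - 1·8 - 6 = 9842.

9842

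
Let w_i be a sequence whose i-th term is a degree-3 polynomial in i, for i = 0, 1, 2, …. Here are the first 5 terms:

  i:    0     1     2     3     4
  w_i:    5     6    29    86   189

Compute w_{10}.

1st diffs: 1, 23, 57, 103.
2nd diffs: 22, 34, 46.
3rd diffs: 12, 12 (constant).
Newton forward-difference form: w_i = 5 + 1·C(i,1) + 22·C(i,2) + 12·C(i,3).
At i = 10: i = 10, so w_{10} = 5 + 10 + 990 + 1440 = 2445.

2445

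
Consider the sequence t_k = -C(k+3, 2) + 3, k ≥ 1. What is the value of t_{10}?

C(13, 2) = 78, so t_{10} = -75.

-75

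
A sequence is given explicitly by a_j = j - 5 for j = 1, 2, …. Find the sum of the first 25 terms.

200

Over j = 1..25: Σj = 325.
Total = (1)·325 + (-5)·25 = 200.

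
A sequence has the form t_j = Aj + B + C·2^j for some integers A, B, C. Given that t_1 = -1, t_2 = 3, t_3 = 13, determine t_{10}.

3047

At j = 1, 2, 3: A + B + 2C = -1; 2A + B + 4C = 3; 3A + B + 8C = 13.
Subtracting the first from the second: A + 2C = 4.
Subtracting the second from the third: A + 4C = 10.
Solving: C = 3, A = -2, then B = -5.
Hence t_{10} = -2·10 + (-5) + 3·1024 = 3047.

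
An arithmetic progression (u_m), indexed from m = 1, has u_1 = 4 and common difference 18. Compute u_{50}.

u_m = 4 + (m - 1)·18.
u_{50} = 4 + 49·18 = 886.

886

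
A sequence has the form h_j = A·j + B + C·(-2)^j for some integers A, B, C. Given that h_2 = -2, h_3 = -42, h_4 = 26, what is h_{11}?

Plug in j = 2, 3, 4: 2A + B + 4C = -2; 3A + B - 8C = -42; 4A + B + 16C = 26.
Subtracting the first from the second: A - 12C = -40.
Subtracting the second from the third: A + 24C = 68.
Solving: C = 3, A = -4, then B = -6.
Therefore h_{11} = -44 + (-6) + 3·(-2048) = -6194.

-6194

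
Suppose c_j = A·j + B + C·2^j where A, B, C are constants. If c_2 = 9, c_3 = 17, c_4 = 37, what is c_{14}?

49101

At j = 2, 3, 4: 2A + B + 4C = 9; 3A + B + 8C = 17; 4A + B + 16C = 37.
Subtracting the first from the second: A + 4C = 8.
Subtracting the second from the third: A + 8C = 20.
Solving: C = 3, A = -4, then B = 5.
Hence c_{14} = -4·14 + 5 + 3·16384 = 49101.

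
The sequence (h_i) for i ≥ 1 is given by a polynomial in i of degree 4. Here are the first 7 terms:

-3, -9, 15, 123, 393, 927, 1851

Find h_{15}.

1st diffs: -6, 24, 108, 270, 534, 924.
2nd diffs: 30, 84, 162, 264, 390.
3rd diffs: 54, 78, 102, 126.
4th diffs: 24, 24, 24 (constant).
So h_i = i^4 - i^3 - 4i^2 - 2i + 3.
Evaluating at i = 15 gives h_{15} = 46323.

46323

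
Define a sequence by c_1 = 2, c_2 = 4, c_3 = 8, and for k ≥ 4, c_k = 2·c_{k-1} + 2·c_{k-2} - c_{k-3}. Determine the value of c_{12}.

Step forward from the initial values:
c_4 = 22  c_5 = 56  c_6 = 148  c_7 = 386  c_8 = 1012  c_9 = 2648  c_{10} = 6934  c_{11} = 18152  c_{12} = 47524.

47524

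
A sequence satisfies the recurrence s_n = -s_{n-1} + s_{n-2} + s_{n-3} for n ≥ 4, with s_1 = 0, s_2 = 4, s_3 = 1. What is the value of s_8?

1

Iterate the recurrence:
s_4 = 3; s_5 = 2; s_6 = 2; s_7 = 3; s_8 = 1.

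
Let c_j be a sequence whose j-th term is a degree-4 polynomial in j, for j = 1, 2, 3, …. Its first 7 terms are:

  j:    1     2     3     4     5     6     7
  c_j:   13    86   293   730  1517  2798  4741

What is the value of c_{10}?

1st diffs: 73, 207, 437, 787, 1281, 1943.
2nd diffs: 134, 230, 350, 494, 662.
3rd diffs: 96, 120, 144, 168.
4th diffs: 24, 24, 24 (constant).
So c_j = j^4 + 6j^3 + 6j^2 - 2j + 2.
Evaluating at j = 10 gives c_{10} = 16582.

16582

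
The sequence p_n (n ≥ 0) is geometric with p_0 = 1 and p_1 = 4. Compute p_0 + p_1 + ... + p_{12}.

Common ratio r = 4.
p_n = 1·4^(n-0).
S = 1·(4^13 - 1)/(4 - 1) = 1·(67108864 - 1)/(3) = 22369621.

22369621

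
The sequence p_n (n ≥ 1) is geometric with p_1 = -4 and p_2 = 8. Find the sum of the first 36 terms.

Common ratio r = -2.
p_n = (-4)·(-2)^(n-1).
S = (-4)·((-2)^36 - 1)/(-2 - 1) = (-4)·(68719476736 - 1)/(-3) = 91625968980.

91625968980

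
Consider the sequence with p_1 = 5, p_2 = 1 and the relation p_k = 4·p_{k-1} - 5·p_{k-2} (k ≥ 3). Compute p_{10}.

Applying the relation repeatedly:
p_3 = -21; p_4 = -89; p_5 = -251; p_6 = -559; p_7 = -981; p_8 = -1129; p_9 = 389; p_{10} = 7201.

7201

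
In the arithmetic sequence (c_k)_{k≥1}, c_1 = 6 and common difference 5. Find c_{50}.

c_k = 6 + (k - 1)·5.
c_{50} = 6 + 49·5 = 251.

251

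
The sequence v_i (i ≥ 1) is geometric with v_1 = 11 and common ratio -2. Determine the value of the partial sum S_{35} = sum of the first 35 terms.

v_i = 11·(-2)^(i-1).
S = 11·((-2)^35 - 1)/(-2 - 1) = 11·(-34359738368 - 1)/(-3) = 125985707353.

125985707353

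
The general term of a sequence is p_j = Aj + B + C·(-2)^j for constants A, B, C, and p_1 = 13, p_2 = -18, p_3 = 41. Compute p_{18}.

-1310734

Write the equations: A + B - 2C = 13; 2A + B + 4C = -18; 3A + B - 8C = 41.
Subtracting the first from the second: A + 6C = -31.
Subtracting the second from the third: A - 12C = 59.
Solving: C = -5, A = -1, then B = 4.
Therefore p_{18} = -18 + 4 + (-5)·262144 = -1310734.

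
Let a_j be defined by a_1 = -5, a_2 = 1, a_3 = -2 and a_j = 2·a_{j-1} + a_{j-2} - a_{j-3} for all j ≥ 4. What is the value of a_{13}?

Compute successive terms:
a_4 = 2  a_5 = 1  a_6 = 6  a_7 = 11  a_8 = 27  a_9 = 59  a_{10} = 134  a_{11} = 300  a_{12} = 675  a_{13} = 1516.

1516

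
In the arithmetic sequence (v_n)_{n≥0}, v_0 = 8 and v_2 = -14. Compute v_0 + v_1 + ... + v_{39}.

Common difference d = (-14 - 8) / (2 - 0) = -11.
v_n = 8 + (n - 0)·(-11).
v_{39} = -421; S = 40·(8 + (-421))/2 = -8260.

-8260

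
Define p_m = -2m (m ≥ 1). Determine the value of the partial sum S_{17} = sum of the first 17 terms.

-306

Over m = 1..17: Σm = 153.
Total = (-2)·153 = -306.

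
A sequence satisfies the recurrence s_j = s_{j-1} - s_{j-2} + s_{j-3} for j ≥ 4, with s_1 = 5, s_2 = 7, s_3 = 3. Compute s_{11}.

3

Compute successive terms:
s_4 = 1  s_5 = 5  s_6 = 7  s_7 = 3  s_8 = 1  s_9 = 5  s_{10} = 7  s_{11} = 3.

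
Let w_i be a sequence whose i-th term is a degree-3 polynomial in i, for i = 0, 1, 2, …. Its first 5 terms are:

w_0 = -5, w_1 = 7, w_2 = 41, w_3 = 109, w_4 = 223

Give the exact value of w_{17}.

1st diffs: 12, 34, 68, 114.
2nd diffs: 22, 34, 46.
3rd diffs: 12, 12 (constant).
Newton forward-difference form: w_i = -5 + 12·C(i,1) + 22·C(i,2) + 12·C(i,3).
At i = 17: i = 17, so w_{17} = -5 + 204 + 2992 + 8160 = 11351.

11351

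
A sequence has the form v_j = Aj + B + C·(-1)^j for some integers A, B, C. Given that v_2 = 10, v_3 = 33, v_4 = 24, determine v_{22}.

150

At j = 2, 3, 4: 2A + B + C = 10; 3A + B - C = 33; 4A + B + C = 24.
Subtracting the first from the second: A - 2C = 23.
Subtracting the second from the third: A + 2C = -9.
Solving: C = -8, A = 7, then B = 4.
Hence v_{22} = 7·22 + 4 + (-8)·1 = 150.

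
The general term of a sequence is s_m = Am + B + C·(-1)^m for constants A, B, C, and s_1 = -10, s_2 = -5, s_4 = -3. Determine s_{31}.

Plug in m = 1, 2, 4: A + B - C = -10; 2A + B + C = -5; 4A + B + C = -3.
Subtracting the first from the second: A + 2C = 5.
Subtracting the second from the third: 2A = 2.
Solving: C = 2, A = 1, then B = -9.
Hence s_{31} = 1·31 + (-9) + 2·(-1) = 20.

20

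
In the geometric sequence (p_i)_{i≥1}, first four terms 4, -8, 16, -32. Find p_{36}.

Common ratio r = -2.
p_i = 4·(-2)^(i-1).
p_{36} = 4·(-2)^35 = -137438953472.

-137438953472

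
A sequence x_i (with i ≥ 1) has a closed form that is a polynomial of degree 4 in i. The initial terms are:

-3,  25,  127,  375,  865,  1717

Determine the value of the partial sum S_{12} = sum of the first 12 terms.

72740

1st diffs: 28, 102, 248, 490, 852.
2nd diffs: 74, 146, 242, 362.
3rd diffs: 72, 96, 120.
4th diffs: 24, 24 (constant).
Newton forward-difference form: x_i = -3 + 28·C(i-1,1) + 74·C(i-1,2) + 72·C(i-1,3) + 24·C(i-1,4).
Continuing: …, 3075, 5107, 8005, 11985, …, x_{12} = 24175.
Summing i = 1..12 (12 terms) gives 72740.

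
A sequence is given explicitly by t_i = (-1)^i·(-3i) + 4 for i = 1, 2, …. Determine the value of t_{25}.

(-1)^25 = -1; -3i at i=25 is -75; so t_{25} = 79.

79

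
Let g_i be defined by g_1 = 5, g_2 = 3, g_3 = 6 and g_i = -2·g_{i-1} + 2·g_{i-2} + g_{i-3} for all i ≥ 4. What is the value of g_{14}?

-75021

g_4 = -1; g_5 = 17; g_6 = -30; …; g_{11} = 4185; g_{12} = -10942; g_{13} = 28661; g_{14} = -75021.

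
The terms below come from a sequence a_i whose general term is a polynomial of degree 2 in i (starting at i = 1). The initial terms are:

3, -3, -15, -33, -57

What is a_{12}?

1st diffs: -6, -12, -18, -24.
2nd diffs: -6, -6, -6 (constant).
Newton forward-difference form: a_i = 3 + (-6)·C(i-1,1) + (-6)·C(i-1,2).
At i = 12: i-1 = 11, so a_{12} = 3 - 66 - 330 = -393.

-393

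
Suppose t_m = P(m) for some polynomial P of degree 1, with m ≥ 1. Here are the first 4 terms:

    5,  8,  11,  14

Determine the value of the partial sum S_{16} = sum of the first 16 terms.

1st diffs: 3, 3, 3 (constant).
So t_m = 3m + 2.
Continuing: …, 17, 20, 23, 26, …, t_{16} = 50.
Summing m = 1..16 (16 terms) gives 440.

440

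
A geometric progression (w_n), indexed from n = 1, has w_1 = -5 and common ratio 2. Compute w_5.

w_n = (-5)·2^(n-1).
w_5 = (-5)·2^4 = -80.

-80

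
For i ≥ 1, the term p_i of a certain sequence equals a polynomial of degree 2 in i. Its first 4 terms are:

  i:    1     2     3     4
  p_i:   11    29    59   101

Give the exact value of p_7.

299

1st diffs: 18, 30, 42.
2nd diffs: 12, 12 (constant).
Newton forward-difference form: p_i = 11 + 18·C(i-1,1) + 12·C(i-1,2).
At i = 7: i-1 = 6, so p_7 = 11 + 108 + 180 = 299.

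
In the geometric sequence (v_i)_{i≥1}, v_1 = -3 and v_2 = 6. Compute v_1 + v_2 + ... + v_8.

Common ratio r = -2.
v_i = (-3)·(-2)^(i-1).
S = (-3)·((-2)^8 - 1)/(-2 - 1) = (-3)·(256 - 1)/(-3) = 255.

255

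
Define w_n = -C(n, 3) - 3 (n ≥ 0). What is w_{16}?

-563

C(16, 3) = 560, so w_{16} = -563.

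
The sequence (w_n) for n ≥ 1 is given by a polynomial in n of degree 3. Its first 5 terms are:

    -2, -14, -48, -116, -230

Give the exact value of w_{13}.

-4238

1st diffs: -12, -34, -68, -114.
2nd diffs: -22, -34, -46.
3rd diffs: -12, -12 (constant).
Newton forward-difference form: w_n = -2 + (-12)·C(n-1,1) + (-22)·C(n-1,2) + (-12)·C(n-1,3).
At n = 13: n-1 = 12, so w_{13} = -2 - 144 - 1452 - 2640 = -4238.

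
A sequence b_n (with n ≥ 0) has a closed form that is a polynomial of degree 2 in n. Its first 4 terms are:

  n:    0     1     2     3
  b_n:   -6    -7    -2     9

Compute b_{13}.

1st diffs: -1, 5, 11.
2nd diffs: 6, 6 (constant).
So b_n = 3n^2 - 4n - 6.
Evaluating at n = 13 gives b_{13} = 449.

449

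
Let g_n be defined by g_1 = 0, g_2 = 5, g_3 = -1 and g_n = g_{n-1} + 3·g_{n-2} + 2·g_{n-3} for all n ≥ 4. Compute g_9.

g_4 = 14;  g_5 = 21;  g_6 = 61;  g_7 = 152;  g_8 = 377;  g_9 = 955.

955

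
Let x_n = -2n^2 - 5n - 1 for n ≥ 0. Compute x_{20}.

x_{20} = -2·20^2 - 5·20 - 1 = -901.

-901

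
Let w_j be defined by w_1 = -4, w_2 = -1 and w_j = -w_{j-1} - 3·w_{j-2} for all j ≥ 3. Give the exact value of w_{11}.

-857

Step forward from the initial values:
w_3 = 13  w_4 = -10  w_5 = -29  w_6 = 59  w_7 = 28  w_8 = -205  w_9 = 121  w_{10} = 494  w_{11} = -857.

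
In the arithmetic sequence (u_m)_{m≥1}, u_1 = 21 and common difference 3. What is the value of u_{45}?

u_m = 21 + (m - 1)·3.
u_{45} = 21 + 44·3 = 153.

153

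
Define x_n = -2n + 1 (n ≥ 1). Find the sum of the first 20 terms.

-400

Over n = 1..20: Σn = 210.
Total = (-2)·210 + (1)·20 = -400.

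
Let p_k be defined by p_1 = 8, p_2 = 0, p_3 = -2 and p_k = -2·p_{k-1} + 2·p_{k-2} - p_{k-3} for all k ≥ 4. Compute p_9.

318

Compute successive terms:
p_4 = -4; p_5 = 4; p_6 = -14; p_7 = 40; p_8 = -112; p_9 = 318.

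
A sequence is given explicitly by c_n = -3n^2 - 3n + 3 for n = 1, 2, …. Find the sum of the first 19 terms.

-7923

Over n = 1..19: Σn = 190, Σn² = 2470.
Total = (-3)·2470 + (-3)·190 + (3)·19 = -7923.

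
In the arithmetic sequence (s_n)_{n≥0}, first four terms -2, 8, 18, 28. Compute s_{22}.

Common difference d = 10.
s_n = -2 + (n - 0)·10.
s_{22} = -2 + 22·10 = 218.

218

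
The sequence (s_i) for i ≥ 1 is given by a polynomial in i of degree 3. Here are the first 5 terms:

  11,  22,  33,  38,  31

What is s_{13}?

-1177

1st diffs: 11, 11, 5, -7.
2nd diffs: 0, -6, -12.
3rd diffs: -6, -6 (constant).
Newton forward-difference form: s_i = 11 + 11·C(i-1,1) + (-6)·C(i-1,3).
At i = 13: i-1 = 12, so s_{13} = 11 + 132 - 1320 = -1177.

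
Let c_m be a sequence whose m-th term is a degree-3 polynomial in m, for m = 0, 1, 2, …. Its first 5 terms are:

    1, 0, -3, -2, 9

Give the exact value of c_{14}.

1st diffs: -1, -3, 1, 11.
2nd diffs: -2, 4, 10.
3rd diffs: 6, 6 (constant).
Newton forward-difference form: c_m = 1 + (-1)·C(m,1) + (-2)·C(m,2) + 6·C(m,3).
At m = 14: m = 14, so c_{14} = 1 - 14 - 182 + 2184 = 1989.

1989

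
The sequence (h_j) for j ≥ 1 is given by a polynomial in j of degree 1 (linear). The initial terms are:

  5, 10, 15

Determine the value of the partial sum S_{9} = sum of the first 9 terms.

225

1st diffs: 5, 5 (constant).
So h_j = 5j.
Continuing: …, 20, 25, 30, 35, …, h_9 = 45.
Summing j = 1..9 (9 terms) gives 225.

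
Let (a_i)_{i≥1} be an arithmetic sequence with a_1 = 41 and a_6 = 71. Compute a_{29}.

Common difference d = (71 - 41) / (6 - 1) = 6.
a_i = 41 + (i - 1)·6.
a_{29} = 41 + 28·6 = 209.

209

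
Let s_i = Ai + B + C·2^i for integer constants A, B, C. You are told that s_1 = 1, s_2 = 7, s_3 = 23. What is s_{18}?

The three given values yield: A + B + 2C = 1; 2A + B + 4C = 7; 3A + B + 8C = 23.
Subtracting the first from the second: A + 2C = 6.
Subtracting the second from the third: A + 4C = 16.
Solving: C = 5, A = -4, then B = -5.
So s_i = -4·i + (-5) + 5·2^i; at i=18 this is 1310643.

1310643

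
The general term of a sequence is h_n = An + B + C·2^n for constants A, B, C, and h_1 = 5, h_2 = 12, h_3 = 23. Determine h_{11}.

4127

The three given values yield: A + B + 2C = 5; 2A + B + 4C = 12; 3A + B + 8C = 23.
Subtracting the first from the second: A + 2C = 7.
Subtracting the second from the third: A + 4C = 11.
Solving: C = 2, A = 3, then B = -2.
Therefore h_{11} = 33 + (-2) + 2·2048 = 4127.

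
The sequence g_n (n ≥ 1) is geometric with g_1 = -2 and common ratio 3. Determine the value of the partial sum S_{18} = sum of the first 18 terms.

g_n = (-2)·3^(n-1).
S = (-2)·(3^18 - 1)/(3 - 1) = (-2)·(387420489 - 1)/(2) = -387420488.

-387420488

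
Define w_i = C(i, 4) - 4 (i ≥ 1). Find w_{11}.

C(11, 4) = 330, so w_{11} = 326.

326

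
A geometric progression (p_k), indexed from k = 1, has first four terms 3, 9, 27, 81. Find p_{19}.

1162261467

Common ratio r = 3.
p_k = 3·3^(k-1).
p_{19} = 3·3^18 = 1162261467.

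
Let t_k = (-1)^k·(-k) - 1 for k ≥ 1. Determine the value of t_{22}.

-23

(-1)^22 = 1; -k at k=22 is -22; so t_{22} = -23.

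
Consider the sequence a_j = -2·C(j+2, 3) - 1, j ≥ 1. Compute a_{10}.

C(12, 3) = 220, so a_{10} = -441.

-441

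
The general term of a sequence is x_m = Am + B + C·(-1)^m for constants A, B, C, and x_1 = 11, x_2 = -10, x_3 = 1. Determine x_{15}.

Write the equations: A + B - C = 11; 2A + B + C = -10; 3A + B - C = 1.
Subtracting the first from the second: A + 2C = -21.
Subtracting the second from the third: A - 2C = 11.
Solving: C = -8, A = -5, then B = 8.
Therefore x_{15} = -75 + 8 + (-8)·(-1) = -59.

-59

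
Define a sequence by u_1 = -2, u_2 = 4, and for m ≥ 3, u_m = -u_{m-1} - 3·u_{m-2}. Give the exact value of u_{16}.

9346

Compute successive terms:
u_3 = 2  u_4 = -14  u_5 = 8  …  u_{13} = 878  u_{14} = -3356  u_{15} = 722  u_{16} = 9346.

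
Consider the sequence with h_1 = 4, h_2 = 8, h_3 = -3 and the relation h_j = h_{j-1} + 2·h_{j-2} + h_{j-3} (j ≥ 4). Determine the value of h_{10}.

1037

Iterate the recurrence:
h_4 = 17;  h_5 = 19;  h_6 = 50;  h_7 = 105;  h_8 = 224;  h_9 = 484;  h_{10} = 1037.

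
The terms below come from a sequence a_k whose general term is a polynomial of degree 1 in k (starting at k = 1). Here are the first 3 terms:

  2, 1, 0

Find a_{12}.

1st diffs: -1, -1 (constant).
So a_k = -k + 3.
Evaluating at k = 12 gives a_{12} = -9.

-9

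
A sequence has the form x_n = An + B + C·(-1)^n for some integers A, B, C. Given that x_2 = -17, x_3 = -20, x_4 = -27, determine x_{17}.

-90

Plug in n = 2, 3, 4: 2A + B + C = -17; 3A + B - C = -20; 4A + B + C = -27.
Subtracting the first from the second: A - 2C = -3.
Subtracting the second from the third: A + 2C = -7.
Solving: C = -1, A = -5, then B = -6.
So x_n = -5·n + (-6) + (-1)·(-1)^n; at n=17 this is -90.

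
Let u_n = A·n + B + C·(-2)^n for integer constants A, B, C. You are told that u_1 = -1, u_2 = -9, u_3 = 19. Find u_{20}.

The three given values yield: A + B - 2C = -1; 2A + B + 4C = -9; 3A + B - 8C = 19.
Subtracting the first from the second: A + 6C = -8.
Subtracting the second from the third: A - 12C = 28.
Solving: C = -2, A = 4, then B = -9.
Therefore u_{20} = 80 + (-9) + (-2)·1048576 = -2097081.

-2097081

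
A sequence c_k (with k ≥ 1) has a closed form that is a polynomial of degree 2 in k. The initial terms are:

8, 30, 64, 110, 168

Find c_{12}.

1st diffs: 22, 34, 46, 58.
2nd diffs: 12, 12, 12 (constant).
So c_k = 6k^2 + 4k - 2.
Evaluating at k = 12 gives c_{12} = 910.

910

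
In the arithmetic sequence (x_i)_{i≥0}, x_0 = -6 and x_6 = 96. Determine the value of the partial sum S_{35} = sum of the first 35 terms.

9905

Common difference d = (96 - (-6)) / (6 - 0) = 17.
x_i = -6 + (i - 0)·17.
x_{34} = 572; S = 35·(-6 + 572)/2 = 9905.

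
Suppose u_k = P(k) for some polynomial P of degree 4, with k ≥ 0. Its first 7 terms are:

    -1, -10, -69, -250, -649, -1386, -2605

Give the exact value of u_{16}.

1st diffs: -9, -59, -181, -399, -737, -1219.
2nd diffs: -50, -122, -218, -338, -482.
3rd diffs: -72, -96, -120, -144.
4th diffs: -24, -24, -24 (constant).
So u_k = -k^4 - 6k^3 - 2k - 1.
Evaluating at k = 16 gives u_{16} = -90145.

-90145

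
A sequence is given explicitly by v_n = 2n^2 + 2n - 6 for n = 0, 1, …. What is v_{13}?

358

v_{13} = 2·13^2 + 2·13 - 6 = 358.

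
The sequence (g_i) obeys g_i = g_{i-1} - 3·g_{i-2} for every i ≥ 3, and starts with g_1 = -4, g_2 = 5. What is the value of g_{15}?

g_3 = 17, g_4 = 2, g_5 = -49, …, g_{12} = 1637, g_{13} = 3836, g_{14} = -1075, g_{15} = -12583.

-12583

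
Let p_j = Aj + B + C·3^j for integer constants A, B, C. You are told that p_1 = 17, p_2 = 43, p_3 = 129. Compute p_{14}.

The three given values yield: A + B + 3C = 17; 2A + B + 9C = 43; 3A + B + 27C = 129.
Subtracting the first from the second: A + 6C = 26.
Subtracting the second from the third: A + 18C = 86.
Solving: C = 5, A = -4, then B = 6.
Therefore p_{14} = -56 + 6 + 5·4782969 = 23914795.

23914795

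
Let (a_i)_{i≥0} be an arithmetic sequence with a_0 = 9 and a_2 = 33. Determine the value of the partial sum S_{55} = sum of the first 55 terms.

Common difference d = (33 - 9) / (2 - 0) = 12.
a_i = 9 + (i - 0)·12.
a_{54} = 657; S = 55·(9 + 657)/2 = 18315.

18315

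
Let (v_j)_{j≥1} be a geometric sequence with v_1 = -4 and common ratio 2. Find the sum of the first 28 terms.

-1073741820

v_j = (-4)·2^(j-1).
S = (-4)·(2^28 - 1)/(2 - 1) = (-4)·(268435456 - 1)/(1) = -1073741820.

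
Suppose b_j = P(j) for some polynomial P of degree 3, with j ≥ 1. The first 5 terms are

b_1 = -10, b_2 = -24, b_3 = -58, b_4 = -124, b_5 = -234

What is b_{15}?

-6394

1st diffs: -14, -34, -66, -110.
2nd diffs: -20, -32, -44.
3rd diffs: -12, -12 (constant).
So b_j = -2j^3 + 2j^2 - 6j - 4.
Evaluating at j = 15 gives b_{15} = -6394.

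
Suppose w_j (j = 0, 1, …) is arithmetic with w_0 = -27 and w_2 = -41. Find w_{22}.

Common difference d = (-41 - (-27)) / (2 - 0) = -7.
w_j = -27 + (j - 0)·(-7).
w_{22} = -27 + 22·(-7) = -181.

-181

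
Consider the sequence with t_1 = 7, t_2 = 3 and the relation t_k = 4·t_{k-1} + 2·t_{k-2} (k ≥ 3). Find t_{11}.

Iterate the recurrence:
t_3 = 26, t_4 = 110, t_5 = 492, t_6 = 2188, t_7 = 9736, t_8 = 43320, t_9 = 192752, t_{10} = 857648, t_{11} = 3816096.

3816096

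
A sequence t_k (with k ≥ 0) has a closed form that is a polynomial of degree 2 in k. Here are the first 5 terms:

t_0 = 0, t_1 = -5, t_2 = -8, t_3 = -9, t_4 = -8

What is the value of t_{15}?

1st diffs: -5, -3, -1, 1.
2nd diffs: 2, 2, 2 (constant).
So t_k = k^2 - 6k.
Evaluating at k = 15 gives t_{15} = 135.

135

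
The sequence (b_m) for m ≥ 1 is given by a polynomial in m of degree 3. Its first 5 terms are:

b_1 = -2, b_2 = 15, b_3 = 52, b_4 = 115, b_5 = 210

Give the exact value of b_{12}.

1st diffs: 17, 37, 63, 95.
2nd diffs: 20, 26, 32.
3rd diffs: 6, 6 (constant).
So b_m = m^3 + 4m^2 - 2m - 5.
Evaluating at m = 12 gives b_{12} = 2275.

2275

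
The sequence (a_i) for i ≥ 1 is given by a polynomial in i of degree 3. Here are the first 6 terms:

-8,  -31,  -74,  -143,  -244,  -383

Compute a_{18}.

-7199

1st diffs: -23, -43, -69, -101, -139.
2nd diffs: -20, -26, -32, -38.
3rd diffs: -6, -6, -6 (constant).
Newton forward-difference form: a_i = -8 + (-23)·C(i-1,1) + (-20)·C(i-1,2) + (-6)·C(i-1,3).
At i = 18: i-1 = 17, so a_{18} = -8 - 391 - 2720 - 4080 = -7199.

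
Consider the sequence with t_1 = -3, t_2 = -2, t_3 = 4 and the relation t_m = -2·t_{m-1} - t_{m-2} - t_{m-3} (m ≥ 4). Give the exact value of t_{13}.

477

Iterate the recurrence:
t_4 = -3  t_5 = 4  t_6 = -9  t_7 = 17  t_8 = -29  t_9 = 50  t_{10} = -88  t_{11} = 155  t_{12} = -272  t_{13} = 477.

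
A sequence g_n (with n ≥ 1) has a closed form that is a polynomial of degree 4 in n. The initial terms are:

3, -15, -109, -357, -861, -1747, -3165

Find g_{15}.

1st diffs: -18, -94, -248, -504, -886, -1418.
2nd diffs: -76, -154, -256, -382, -532.
3rd diffs: -78, -102, -126, -150.
4th diffs: -24, -24, -24 (constant).
Newton forward-difference form: g_n = 3 + (-18)·C(n-1,1) + (-76)·C(n-1,2) + (-78)·C(n-1,3) + (-24)·C(n-1,4).
At n = 15: n-1 = 14, so g_{15} = 3 - 252 - 6916 - 28392 - 24024 = -59581.

-59581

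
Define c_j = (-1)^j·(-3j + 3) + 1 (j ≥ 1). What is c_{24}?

(-1)^24 = 1; -3j + 3 at j=24 is -69; so c_{24} = -68.

-68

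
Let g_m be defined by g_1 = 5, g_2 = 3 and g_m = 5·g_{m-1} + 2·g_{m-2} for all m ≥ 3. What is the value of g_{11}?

16946985

Applying the relation repeatedly:
g_3 = 25  g_4 = 131  g_5 = 705  g_6 = 3787  g_7 = 20345  g_8 = 109299  g_9 = 587185  g_{10} = 3154523  g_{11} = 16946985.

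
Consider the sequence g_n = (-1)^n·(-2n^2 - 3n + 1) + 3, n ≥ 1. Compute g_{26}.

(-1)^26 = 1; -2n^2 - 3n + 1 at n=26 is -1429; so g_{26} = -1426.

-1426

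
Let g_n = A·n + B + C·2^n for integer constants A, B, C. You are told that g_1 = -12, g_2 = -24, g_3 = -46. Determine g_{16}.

The three given values yield: A + B + 2C = -12; 2A + B + 4C = -24; 3A + B + 8C = -46.
Subtracting the first from the second: A + 2C = -12.
Subtracting the second from the third: A + 4C = -22.
Solving: C = -5, A = -2, then B = 0.
So g_n = -2·n + 0 + (-5)·2^n; at n=16 this is -327712.

-327712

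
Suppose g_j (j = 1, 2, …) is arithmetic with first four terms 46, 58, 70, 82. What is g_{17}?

Common difference d = 12.
g_j = 46 + (j - 1)·12.
g_{17} = 46 + 16·12 = 238.

238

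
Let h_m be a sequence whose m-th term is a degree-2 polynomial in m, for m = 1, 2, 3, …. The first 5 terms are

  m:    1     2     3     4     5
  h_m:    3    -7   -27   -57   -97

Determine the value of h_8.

1st diffs: -10, -20, -30, -40.
2nd diffs: -10, -10, -10 (constant).
So h_m = -5m^2 + 5m + 3.
Evaluating at m = 8 gives h_8 = -277.

-277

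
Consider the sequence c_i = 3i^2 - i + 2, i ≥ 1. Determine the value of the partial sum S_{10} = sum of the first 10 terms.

1120

Over i = 1..10: Σi = 55, Σi² = 385.
Total = (3)·385 + (-1)·55 + (2)·10 = 1120.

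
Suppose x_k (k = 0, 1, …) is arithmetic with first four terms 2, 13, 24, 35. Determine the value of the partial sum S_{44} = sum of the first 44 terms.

Common difference d = 11.
x_k = 2 + (k - 0)·11.
x_{43} = 475; S = 44·(2 + 475)/2 = 10494.

10494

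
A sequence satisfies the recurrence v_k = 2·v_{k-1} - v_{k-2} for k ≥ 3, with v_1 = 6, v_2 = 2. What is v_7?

-18

Applying the relation repeatedly:
v_3 = -2; v_4 = -6; v_5 = -10; v_6 = -14; v_7 = -18.
(Characteristic roots are 1 and 1.)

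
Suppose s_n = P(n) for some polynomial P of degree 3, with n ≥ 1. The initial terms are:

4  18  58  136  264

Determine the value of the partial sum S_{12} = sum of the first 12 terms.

1st diffs: 14, 40, 78, 128.
2nd diffs: 26, 38, 50.
3rd diffs: 12, 12 (constant).
So s_n = 2n^3 + n^2 - 3n + 4.
Continuing: …, 454, 718, 1068, 1516, …, s_{12} = 3568.
Summing n = 1..12 (12 terms) gives 12632.

12632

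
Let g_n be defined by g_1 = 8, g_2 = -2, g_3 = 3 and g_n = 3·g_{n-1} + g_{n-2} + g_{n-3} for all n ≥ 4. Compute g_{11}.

69263

Iterate the recurrence:
g_4 = 15, g_5 = 46, g_6 = 156, g_7 = 529, g_8 = 1789, g_9 = 6052, g_{10} = 20474, g_{11} = 69263.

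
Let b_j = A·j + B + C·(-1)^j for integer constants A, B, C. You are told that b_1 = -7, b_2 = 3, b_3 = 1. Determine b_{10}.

Plug in j = 1, 2, 3: A + B - C = -7; 2A + B + C = 3; 3A + B - C = 1.
Subtracting the first from the second: A + 2C = 10.
Subtracting the second from the third: A - 2C = -2.
Solving: C = 3, A = 4, then B = -8.
Hence b_{10} = 4·10 + (-8) + 3·1 = 35.

35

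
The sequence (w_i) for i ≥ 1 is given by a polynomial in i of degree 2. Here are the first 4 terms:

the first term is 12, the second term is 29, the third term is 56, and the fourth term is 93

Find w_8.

341

1st diffs: 17, 27, 37.
2nd diffs: 10, 10 (constant).
Newton forward-difference form: w_i = 12 + 17·C(i-1,1) + 10·C(i-1,2).
At i = 8: i-1 = 7, so w_8 = 12 + 119 + 210 = 341.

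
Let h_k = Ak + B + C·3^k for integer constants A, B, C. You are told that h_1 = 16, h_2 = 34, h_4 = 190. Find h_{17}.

Plug in k = 1, 2, 4: A + B + 3C = 16; 2A + B + 9C = 34; 4A + B + 81C = 190.
Subtracting the first from the second: A + 6C = 18.
Subtracting the second from the third: 2A + 72C = 156.
Solving: C = 2, A = 6, then B = 4.
Hence h_{17} = 6·17 + 4 + 2·129140163 = 258280432.

258280432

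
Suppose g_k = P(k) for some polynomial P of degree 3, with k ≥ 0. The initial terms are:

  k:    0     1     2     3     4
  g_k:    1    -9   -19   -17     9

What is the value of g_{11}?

1st diffs: -10, -10, 2, 26.
2nd diffs: 0, 12, 24.
3rd diffs: 12, 12 (constant).
Newton forward-difference form: g_k = 1 + (-10)·C(k,1) + 12·C(k,3).
At k = 11: k = 11, so g_{11} = 1 - 110 + 1980 = 1871.

1871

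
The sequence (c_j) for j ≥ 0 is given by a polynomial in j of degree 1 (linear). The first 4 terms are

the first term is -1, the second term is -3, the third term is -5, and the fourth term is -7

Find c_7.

-15

1st diffs: -2, -2, -2 (constant).
So c_j = -2j - 1.
Evaluating at j = 7 gives c_7 = -15.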